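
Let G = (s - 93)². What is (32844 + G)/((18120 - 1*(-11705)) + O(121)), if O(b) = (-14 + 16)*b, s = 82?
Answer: 32965/30067 ≈ 1.0964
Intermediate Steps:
G = 121 (G = (82 - 93)² = (-11)² = 121)
O(b) = 2*b
(32844 + G)/((18120 - 1*(-11705)) + O(121)) = (32844 + 121)/((18120 - 1*(-11705)) + 2*121) = 32965/((18120 + 11705) + 242) = 32965/(29825 + 242) = 32965/30067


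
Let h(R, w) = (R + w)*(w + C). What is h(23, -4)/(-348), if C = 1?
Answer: 19/116 ≈ 0.16379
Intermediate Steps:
h(R, w) = (1 + w)*(R + w) (h(R, w) = (R + w)*(w + 1) = (R + w)*(1 + w) = (1 + w)*(R + w))
h(23, -4)/(-348) = (23 - 4 + (-4)² + 23*(-4))/(-348) = (23 - 4 + 16 - 92)*(-1/348) = -57*(-1/348) = 19/116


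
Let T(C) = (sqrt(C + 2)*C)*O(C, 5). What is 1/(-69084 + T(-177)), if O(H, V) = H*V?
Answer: -7676/477651378159 - 87025*I*sqrt(7)/477651378159 ≈ -1.607e-8 - 4.8204e-7*I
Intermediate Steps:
T(C) = 5*C**2*sqrt(2 + C) (T(C) = (sqrt(C + 2)*C)*(C*5) = (sqrt(2 + C)*C)*(5*C) = (C*sqrt(2 + C))*(5*C) = 5*C**2*sqrt(2 + C))
1/(-69084 + T(-177)) = 1/(-69084 + 5*(-177)**2*sqrt(2 - 177)) = 1/(-69084 + 5*31329*sqrt(-175)) = 1/(-69084 + 5*31329*(5*I*sqrt(7))) = 1/(-69084 + 783225*I*sqrt(7))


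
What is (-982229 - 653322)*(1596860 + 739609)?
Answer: -3821414209419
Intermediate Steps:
(-982229 - 653322)*(1596860 + 739609) = -1635551*2336469 = -3821414209419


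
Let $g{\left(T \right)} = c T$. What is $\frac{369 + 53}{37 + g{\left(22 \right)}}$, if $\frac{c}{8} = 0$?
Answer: $\frac{422}{37} \approx 11.405$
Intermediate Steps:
$c = 0$ ($c = 8 \cdot 0 = 0$)
$g{\left(T \right)} = 0$ ($g{\left(T \right)} = 0 T = 0$)
$\frac{369 + 53}{37 + g{\left(22 \right)}} = \frac{369 + 53}{37 + 0} = \frac{422}{37}$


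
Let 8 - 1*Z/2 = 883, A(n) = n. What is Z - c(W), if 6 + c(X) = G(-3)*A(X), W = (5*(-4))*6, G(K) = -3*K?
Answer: -664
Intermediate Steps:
Z = -1750 (Z = 16 - 2*883 = 16 - 1766 = -1750)
W = -120 (W = -20*6 = -120)
c(X) = -6 + 9*X (c(X) = -6 + (-3*(-3))*X = -6 + 9*X)
Z - c(W) = -1750 - (-6 + 9*(-120)) = -1750 - (-6 - 1080) = -1750 - 1*(-1086) = -1750 + 1086 = -664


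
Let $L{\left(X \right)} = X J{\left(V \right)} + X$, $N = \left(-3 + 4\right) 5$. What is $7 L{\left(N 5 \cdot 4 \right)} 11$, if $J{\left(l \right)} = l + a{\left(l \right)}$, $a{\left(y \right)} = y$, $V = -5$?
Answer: $-69300$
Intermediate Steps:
$N = 5$ ($N = 1 \cdot 5 = 5$)
$J{\left(l \right)} = 2 l$ ($J{\left(l \right)} = l + l = 2 l$)
$L{\left(X \right)} = - 9 X$ ($L{\left(X \right)} = X 2 \left(-5\right) + X = X \left(-10\right) + X = - 10 X + X = - 9 X$)
$7 L{\left(N 5 \cdot 4 \right)} 11 = 7 \left(- 9 \cdot 5 \cdot 5 \cdot 4\right) 11 = 7 \left(- 9 \cdot 25 \cdot 4\right) 11 = 7 \left(\left(-9\right) 100\right) 11 = 7 \left(-900\right) 11 = \left(-6300\right) 11 = -69300$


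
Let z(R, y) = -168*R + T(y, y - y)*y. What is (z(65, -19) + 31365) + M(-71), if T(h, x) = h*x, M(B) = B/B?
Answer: 20446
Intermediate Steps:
M(B) = 1
z(R, y) = -168*R (z(R, y) = -168*R + (y*(y - y))*y = -168*R + (y*0)*y = -168*R + 0*y = -168*R + 0 = -168*R)
(z(65, -19) + 31365) + M(-71) = (-168*65 + 31365) + 1 = (-10920 + 31365) + 1 = 20445 + 1 = 20446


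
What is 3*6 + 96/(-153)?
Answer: 886/51 ≈ 17.373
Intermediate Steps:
3*6 + 96/(-153) = 18 - 1/153*96 = 18 - 32/51 = 886/51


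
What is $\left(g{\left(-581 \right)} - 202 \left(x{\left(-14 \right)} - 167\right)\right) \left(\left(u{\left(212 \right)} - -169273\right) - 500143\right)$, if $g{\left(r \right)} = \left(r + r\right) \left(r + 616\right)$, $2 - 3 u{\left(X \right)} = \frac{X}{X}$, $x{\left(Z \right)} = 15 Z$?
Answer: $-11740579252$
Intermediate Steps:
$u{\left(X \right)} = \frac{1}{3}$ ($u{\left(X \right)} = \frac{2}{3} - \frac{X \frac{1}{X}}{3} = \frac{2}{3} - \frac{1}{3} = \frac{1}{3}$)
$g{\left(r \right)} = 2 r \left(616 + r\right)$
$\left(g{\left(-581 \right)} - 202 \left(x{\left(-14 \right)} - 167\right)\right) \left(\left(u{\left(212 \right)} - -169273\right) - 500143\right) = \left(2 \left(-581\right) \left(616 - 581\right) - 202 \left(15 \left(-14\right) - 167\right)\right) \left(\left(\frac{1}{3} - -169273\right) - 500143\right) = \left(2 \left(-581\right) 35 - 202 \left(-210 - 167\right)\right) \left(\left(\frac{1}{3} + 169273\right) - 500143\right) = \left(-40670 - -76154\right) \left(\frac{507820}{3} - 500143\right) = \left(-40670 + 76154\right) \left(- \frac{992609}{3}\right) = 35484 \left(- \frac{992609}{3}\right) = -11740579252$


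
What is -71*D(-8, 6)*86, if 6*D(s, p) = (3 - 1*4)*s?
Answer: -24424/3 ≈ -8141.3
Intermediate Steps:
D(s, p) = -s/6 (D(s, p) = ((3 - 1*4)*s)/6 = ((3 - 4)*s)/6 = (-s)/6 = -s/6)
-71*D(-8, 6)*86 = -(-71)*(-8)/6*86 = -71*4/3*86 = -284/3*86 = -24424/3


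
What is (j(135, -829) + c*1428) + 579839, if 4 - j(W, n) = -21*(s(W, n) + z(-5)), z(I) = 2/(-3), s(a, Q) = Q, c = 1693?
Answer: 2980024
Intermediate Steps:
z(I) = -⅔ (z(I) = 2*(-⅓) = -⅔)
j(W, n) = -10 + 21*n (j(W, n) = 4 - (-21)*(n - ⅔) = 4 - (-21)*(-⅔ + n) = 4 - (14 - 21*n) = 4 + (-14 + 21*n) = -10 + 21*n)
(j(135, -829) + c*1428) + 579839 = ((-10 + 21*(-829)) + 1693*1428) + 579839 = ((-10 - 17409) + 2417604) + 579839 = (-17419 + 2417604) + 579839 = 2400185 + 579839 = 2980024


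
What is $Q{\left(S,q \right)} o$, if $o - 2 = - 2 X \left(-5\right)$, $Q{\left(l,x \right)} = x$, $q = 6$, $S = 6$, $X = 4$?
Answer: $252$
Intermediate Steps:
$o = 42$ ($o = 2 + \left(-2\right) 4 \left(-5\right) = 2 - -40 = 2 + 40 = 42$)
$Q{\left(S,q \right)} o = 6 \cdot 42 = 252$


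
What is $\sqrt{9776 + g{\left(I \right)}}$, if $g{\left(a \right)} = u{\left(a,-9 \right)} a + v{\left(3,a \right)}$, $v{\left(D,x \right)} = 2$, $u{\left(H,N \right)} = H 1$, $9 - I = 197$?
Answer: $\sqrt{45122} \approx 212.42$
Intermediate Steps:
$I = -188$ ($I = 9 - 197 = -188$)
$u{\left(H,N \right)} = H$
$g{\left(a \right)} = 2 + a^{2}$ ($g{\left(a \right)} = a a + 2 = a^{2} + 2 = 2 + a^{2}$)
$\sqrt{9776 + g{\left(I \right)}} = \sqrt{9776 + \left(2 + \left(-188\right)^{2}\right)} = \sqrt{9776 + \left(2 + 35344\right)} = \sqrt{9776 + 35346} = \sqrt{45122}$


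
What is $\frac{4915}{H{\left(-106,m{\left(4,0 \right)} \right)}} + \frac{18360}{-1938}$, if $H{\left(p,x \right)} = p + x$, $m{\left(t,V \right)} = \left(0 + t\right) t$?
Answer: $- \frac{21917}{342} \approx -64.085$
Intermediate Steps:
$m{\left(t,V \right)} = t^{2}$ ($m{\left(t,V \right)} = t t = t^{2}$)
$\frac{4915}{H{\left(-106,m{\left(4,0 \right)} \right)}} + \frac{18360}{-1938} = \frac{4915}{-106 + 4^{2}} + \frac{18360}{-1938} = \frac{4915}{-106 + 16} + 18360 \left(- \frac{1}{1938}\right) = \frac{4915}{-90} - \frac{180}{19} = 4915 \left(- \frac{1}{90}\right) - \frac{180}{19} = - \frac{983}{18} - \frac{180}{19} = - \frac{21917}{342}$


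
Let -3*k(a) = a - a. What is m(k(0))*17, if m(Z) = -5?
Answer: -85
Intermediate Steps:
k(a) = 0 (k(a) = -(a - a)/3 = -⅓*0 = 0)
m(k(0))*17 = -5*17 = -85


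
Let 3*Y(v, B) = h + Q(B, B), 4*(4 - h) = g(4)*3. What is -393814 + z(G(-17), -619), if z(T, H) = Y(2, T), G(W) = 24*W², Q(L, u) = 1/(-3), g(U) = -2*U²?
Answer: -3544243/9 ≈ -3.9381e+5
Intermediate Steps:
Q(L, u) = -⅓
h = 28 (h = 4 - (-2*4²)*3/4 = 4 - (-2*16)*3/4 = 4 - (-8)*3 = 4 - ¼*(-96) = 4 + 24 = 28)
Y(v, B) = 83/9 (Y(v, B) = (28 - ⅓)/3 = (⅓)*(83/3) = 83/9)
z(T, H) = 83/9
-393814 + z(G(-17), -619) = -393814 + 83/9 = -3544243/9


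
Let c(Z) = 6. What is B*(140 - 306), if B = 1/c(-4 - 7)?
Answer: -83/3 ≈ -27.667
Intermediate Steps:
B = ⅙ (B = 1/6 = ⅙ ≈ 0.16667)
B*(140 - 306) = (140 - 306)/6 = (⅙)*(-166) = -83/3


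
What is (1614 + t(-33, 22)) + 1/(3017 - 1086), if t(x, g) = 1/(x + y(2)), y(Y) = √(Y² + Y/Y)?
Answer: 3378368617/2093204 - √5/1084 ≈ 1614.0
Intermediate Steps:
y(Y) = √(1 + Y²) (y(Y) = √(Y² + 1) = √(1 + Y²))
t(x, g) = 1/(x + √5) (t(x, g) = 1/(x + √(1 + 2²)) = 1/(x + √(1 + 4)) = 1/(x + √5))
(1614 + t(-33, 22)) + 1/(3017 - 1086) = (1614 + 1/(-33 + √5)) + 1/(3017 - 1086) = (1614 + 1/(-33 + √5)) + 1/1931 = 3116635/1931 + 1/(-33 + √5)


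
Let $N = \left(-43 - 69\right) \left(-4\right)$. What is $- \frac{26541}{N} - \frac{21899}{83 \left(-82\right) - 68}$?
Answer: $- \frac{12330863}{219968} \approx -56.058$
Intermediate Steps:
$N = 448$ ($N = \left(-112\right) \left(-4\right) = 448$)
$- \frac{26541}{N} - \frac{21899}{83 \left(-82\right) - 68} = - \frac{26541}{448} - \frac{21899}{83 \left(-82\right) - 68} = \left(-26541\right) \frac{1}{448} - \frac{21899}{-6806 - 68} = - \frac{26541}{448} - \frac{21899}{-6874} = - \frac{26541}{448} - - \frac{21899}{6874} = - \frac{26541}{448} + \frac{21899}{6874} = - \frac{12330863}{219968}$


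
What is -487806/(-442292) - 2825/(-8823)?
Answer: 2776693619/1951171158 ≈ 1.4231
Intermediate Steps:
-487806/(-442292) - 2825/(-8823) = -487806*(-1/442292) - 2825*(-1/8823) = 243903/221146 + 2825/8823 = 2776693619/1951171158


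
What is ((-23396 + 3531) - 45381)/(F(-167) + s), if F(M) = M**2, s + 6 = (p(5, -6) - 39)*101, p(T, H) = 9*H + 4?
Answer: -32623/9447 ≈ -3.4533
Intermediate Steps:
p(T, H) = 4 + 9*H
s = -8995 (s = -6 + ((4 + 9*(-6)) - 39)*101 = -6 + ((4 - 54) - 39)*101 = -6 + (-50 - 39)*101 = -6 - 89*101 = -6 - 8989 = -8995)
((-23396 + 3531) - 45381)/(F(-167) + s) = ((-23396 + 3531) - 45381)/((-167)**2 - 8995) = (-19865 - 45381)/(27889 - 8995) = -65246/18894 = -65246*1/18894 = -32623/9447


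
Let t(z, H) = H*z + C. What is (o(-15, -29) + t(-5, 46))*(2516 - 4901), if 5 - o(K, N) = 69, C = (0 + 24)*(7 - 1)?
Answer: 357750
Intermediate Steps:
C = 144 (C = 24*6 = 144)
o(K, N) = -64 (o(K, N) = 5 - 1*69 = 5 - 69 = -64)
t(z, H) = 144 + H*z (t(z, H) = H*z + 144 = 144 + H*z)
(o(-15, -29) + t(-5, 46))*(2516 - 4901) = (-64 + (144 + 46*(-5)))*(2516 - 4901) = (-64 + (144 - 230))*(-2385) = (-64 - 86)*(-2385) = -150*(-2385) = 357750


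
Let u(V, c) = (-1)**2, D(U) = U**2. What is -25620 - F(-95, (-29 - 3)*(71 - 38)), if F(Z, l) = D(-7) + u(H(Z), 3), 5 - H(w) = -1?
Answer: -25670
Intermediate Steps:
H(w) = 6 (H(w) = 5 - 1*(-1) = 5 + 1 = 6)
u(V, c) = 1
F(Z, l) = 50 (F(Z, l) = (-7)**2 + 1 = 49 + 1 = 50)
-25620 - F(-95, (-29 - 3)*(71 - 38)) = -25620 - 1*50 = -25620 - 50 = -25670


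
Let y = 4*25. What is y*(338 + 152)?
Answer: 49000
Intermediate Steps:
y = 100
y*(338 + 152) = 100*(338 + 152) = 100*490 = 49000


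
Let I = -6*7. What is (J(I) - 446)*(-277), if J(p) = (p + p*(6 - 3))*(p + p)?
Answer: -3785482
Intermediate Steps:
I = -42
J(p) = 8*p² (J(p) = (p + p*3)*(2*p) = (p + 3*p)*(2*p) = (4*p)*(2*p) = 8*p²)
(J(I) - 446)*(-277) = (8*(-42)² - 446)*(-277) = (8*1764 - 446)*(-277) = (14112 - 446)*(-277) = 13666*(-277) = -3785482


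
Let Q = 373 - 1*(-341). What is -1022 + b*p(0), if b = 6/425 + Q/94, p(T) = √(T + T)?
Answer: -1022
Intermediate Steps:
Q = 714 (Q = 373 + 341 = 714)
p(T) = √2*√T (p(T) = √(2*T) = √2*√T)
b = 152007/19975 (b = 6/425 + 714/94 = 6*(1/425) + 714*(1/94) = 6/425 + 357/47 = 152007/19975 ≈ 7.6099)
-1022 + b*p(0) = -1022 + 152007*(√2*√0)/19975 = -1022 + 152007*(√2*0)/19975 = -1022 + (152007/19975)*0 = -1022 + 0 = -1022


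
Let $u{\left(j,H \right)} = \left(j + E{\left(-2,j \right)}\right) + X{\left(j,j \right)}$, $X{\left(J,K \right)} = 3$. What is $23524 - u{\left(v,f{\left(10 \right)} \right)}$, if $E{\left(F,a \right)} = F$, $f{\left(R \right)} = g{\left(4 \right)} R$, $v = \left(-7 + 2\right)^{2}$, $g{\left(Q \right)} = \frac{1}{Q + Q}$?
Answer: $23498$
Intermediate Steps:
$g{\left(Q \right)} = \frac{1}{2 Q}$
$v = 25$ ($v = \left(-5\right)^{2} = 25$)
$f{\left(R \right)} = \frac{R}{8}$ ($f{\left(R \right)} = \frac{1}{2 \cdot 4} R = \frac{1}{2} \cdot \frac{1}{4} R = \frac{R}{8}$)
$u{\left(j,H \right)} = 1 + j$ ($u{\left(j,H \right)} = \left(j - 2\right) + 3 = \left(-2 + j\right) + 3 = 1 + j$)
$23524 - u{\left(v,f{\left(10 \right)} \right)} = 23524 - \left(1 + 25\right) = 23524 - 26 = 23498$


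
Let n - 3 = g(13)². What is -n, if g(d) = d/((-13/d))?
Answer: -172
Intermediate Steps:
g(d) = -d²/13 (g(d) = d*(-d/13) = -d²/13)
n = 172 (n = 3 + (-1/13*13²)² = 3 + (-1/13*169)² = 3 + (-13)² = 3 + 169 = 172)
-n = -1*172 = -172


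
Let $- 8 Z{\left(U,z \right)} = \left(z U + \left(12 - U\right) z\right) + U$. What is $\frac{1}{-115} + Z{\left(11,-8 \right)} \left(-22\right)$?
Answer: $- \frac{107529}{460} \approx -233.76$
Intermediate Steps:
$Z{\left(U,z \right)} = - \frac{U}{8} - \frac{U z}{8} - \frac{z \left(12 - U\right)}{8}$ ($Z{\left(U,z \right)} = - \frac{\left(z U + \left(12 - U\right) z\right) + U}{8} = - \frac{\left(U z + z \left(12 - U\right)\right) + U}{8} = - \frac{U + U z + z \left(12 - U\right)}{8} = - \frac{U}{8} - \frac{U z}{8} - \frac{z \left(12 - U\right)}{8}$)
$\frac{1}{-115} + Z{\left(11,-8 \right)} \left(-22\right) = \frac{1}{-115} + \left(\left(- \frac{3}{2}\right) \left(-8\right) - \frac{11}{8}\right) \left(-22\right) = - \frac{1}{115} + \left(12 - \frac{11}{8}\right) \left(-22\right) = - \frac{1}{115} + \frac{85}{8} \left(-22\right) = - \frac{1}{115} - \frac{935}{4} = - \frac{107529}{460}$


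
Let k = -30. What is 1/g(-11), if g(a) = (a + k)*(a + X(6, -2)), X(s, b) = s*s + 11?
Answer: -1/1476 ≈ -0.00067751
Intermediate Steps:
X(s, b) = 11 + s**2 (X(s, b) = s**2 + 11 = 11 + s**2)
g(a) = (-30 + a)*(47 + a) (g(a) = (a - 30)*(a + (11 + 6**2)) = (-30 + a)*(a + (11 + 36)) = (-30 + a)*(a + 47) = (-30 + a)*(47 + a))
1/g(-11) = 1/(-1410 + (-11)**2 + 17*(-11)) = 1/(-1410 + 121 - 187) = 1/(-1476) = -1/1476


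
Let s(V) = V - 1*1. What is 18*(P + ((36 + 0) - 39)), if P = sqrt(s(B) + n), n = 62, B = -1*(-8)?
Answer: -54 + 18*sqrt(69) ≈ 95.519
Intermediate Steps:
B = 8
s(V) = -1 + V (s(V) = V - 1 = -1 + V)
P = sqrt(69) (P = sqrt((-1 + 8) + 62) = sqrt(7 + 62) = sqrt(69) ≈ 8.3066)
18*(P + ((36 + 0) - 39)) = 18*(sqrt(69) + ((36 + 0) - 39)) = 18*(sqrt(69) + (36 - 39)) = 18*(sqrt(69) - 3) = 18*(-3 + sqrt(69)) = -54 + 18*sqrt(69)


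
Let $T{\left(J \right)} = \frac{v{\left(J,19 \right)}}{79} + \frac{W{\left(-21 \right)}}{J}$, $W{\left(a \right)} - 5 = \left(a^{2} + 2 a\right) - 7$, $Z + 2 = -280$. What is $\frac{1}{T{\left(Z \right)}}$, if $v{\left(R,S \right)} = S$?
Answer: $- \frac{22278}{26005} \approx -0.85668$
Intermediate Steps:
$Z = -282$ ($Z = -2 - 280 = -282$)
$W{\left(a \right)} = -2 + a^{2} + 2 a$ ($W{\left(a \right)} = 5 - \left(7 - a^{2} - 2 a\right) = 5 + \left(-7 + a^{2} + 2 a\right) = -2 + a^{2} + 2 a$)
$T{\left(J \right)} = \frac{19}{79} + \frac{397}{J}$ ($T{\left(J \right)} = \frac{19}{79} + \frac{-2 + \left(-21\right)^{2} + 2 \left(-21\right)}{J} = 19 \cdot \frac{1}{79} + \frac{-2 + 441 - 42}{J} = \frac{19}{79} + \frac{397}{J}$)
$\frac{1}{T{\left(Z \right)}} = \frac{1}{\frac{19}{79} + \frac{397}{-282}} = \frac{1}{\frac{19}{79} + 397 \left(- \frac{1}{282}\right)} = \frac{1}{\frac{19}{79} - \frac{397}{282}} = \frac{1}{- \frac{26005}{22278}} = - \frac{22278}{26005}$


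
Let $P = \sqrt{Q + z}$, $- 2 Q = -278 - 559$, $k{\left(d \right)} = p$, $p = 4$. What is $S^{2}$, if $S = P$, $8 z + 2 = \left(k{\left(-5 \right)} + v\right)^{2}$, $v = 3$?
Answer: $\frac{3395}{8} \approx 424.38$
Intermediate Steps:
$k{\left(d \right)} = 4$
$Q = \frac{837}{2}$ ($Q = - \frac{-278 - 559}{2} = \left(- \frac{1}{2}\right) \left(-837\right) = \frac{837}{2} \approx 418.5$)
$z = \frac{47}{8}$ ($z = - \frac{1}{4} + \frac{\left(4 + 3\right)^{2}}{8} = - \frac{1}{4} + \frac{7^{2}}{8} = - \frac{1}{4} + \frac{1}{8} \cdot 49 = - \frac{1}{4} + \frac{49}{8} = \frac{47}{8} \approx 5.875$)
$P = \frac{\sqrt{6790}}{4}$ ($P = \sqrt{\frac{837}{2} + \frac{47}{8}} = \sqrt{\frac{3395}{8}} = \frac{\sqrt{6790}}{4} \approx 20.6$)
$S = \frac{\sqrt{6790}}{4} \approx 20.6$
$S^{2} = \left(\frac{\sqrt{6790}}{4}\right)^{2} = \frac{3395}{8}$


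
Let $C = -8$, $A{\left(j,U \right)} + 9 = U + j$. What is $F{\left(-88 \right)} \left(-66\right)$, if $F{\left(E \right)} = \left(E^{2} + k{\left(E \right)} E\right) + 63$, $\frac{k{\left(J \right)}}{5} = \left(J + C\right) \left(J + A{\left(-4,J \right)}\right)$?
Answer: $526386498$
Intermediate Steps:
$A{\left(j,U \right)} = -9 + U + j$ ($A{\left(j,U \right)} = -9 + \left(U + j\right) = -9 + U + j$)
$k{\left(J \right)} = 5 \left(-13 + 2 J\right) \left(-8 + J\right)$ ($k{\left(J \right)} = 5 \left(J - 8\right) \left(J - \left(13 - J\right)\right) = 5 \left(-8 + J\right) \left(J + \left(-13 + J\right)\right) = 5 \left(-8 + J\right) \left(-13 + 2 J\right) = 5 \left(-13 + 2 J\right) \left(-8 + J\right)$)
$F{\left(E \right)} = 63 + E^{2} + E \left(520 - 145 E + 10 E^{2}\right)$ ($F{\left(E \right)} = \left(E^{2} + \left(520 - 145 E + 10 E^{2}\right) E\right) + 63 = \left(E^{2} + E \left(520 - 145 E + 10 E^{2}\right)\right) + 63 = 63 + E^{2} + E \left(520 - 145 E + 10 E^{2}\right)$)
$F{\left(-88 \right)} \left(-66\right) = \left(63 - 144 \left(-88\right)^{2} + 10 \left(-88\right)^{3} + 520 \left(-88\right)\right) \left(-66\right) = \left(63 - 1115136 + 10 \left(-681472\right) - 45760\right) \left(-66\right) = \left(63 - 1115136 - 6814720 - 45760\right) \left(-66\right) = \left(-7975553\right) \left(-66\right) = 526386498$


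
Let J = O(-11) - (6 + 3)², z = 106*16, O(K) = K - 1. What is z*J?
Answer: -157728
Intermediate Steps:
O(K) = -1 + K
z = 1696
J = -93 (J = (-1 - 11) - (6 + 3)² = -12 - 1*9² = -12 - 1*81 = -12 - 81 = -93)
z*J = 1696*(-93) = -157728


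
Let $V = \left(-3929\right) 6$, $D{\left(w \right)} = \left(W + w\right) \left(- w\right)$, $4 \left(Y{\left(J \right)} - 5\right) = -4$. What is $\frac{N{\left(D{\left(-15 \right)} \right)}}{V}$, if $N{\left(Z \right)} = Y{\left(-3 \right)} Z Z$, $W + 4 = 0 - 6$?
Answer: $- \frac{93750}{3929} \approx -23.861$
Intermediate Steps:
$Y{\left(J \right)} = 4$ ($Y{\left(J \right)} = 5 + \frac{1}{4} \left(-4\right) = 5 - 1 = 4$)
$W = -10$ ($W = -4 + \left(0 - 6\right) = -4 - 6 = -10$)
$D{\left(w \right)} = - w \left(-10 + w\right)$ ($D{\left(w \right)} = \left(-10 + w\right) \left(- w\right) = - w \left(-10 + w\right)$)
$V = -23574$
$N{\left(Z \right)} = 4 Z^{2}$ ($N{\left(Z \right)} = 4 Z Z = 4 Z^{2}$)
$\frac{N{\left(D{\left(-15 \right)} \right)}}{V} = \frac{4 \left(- 15 \left(10 - -15\right)\right)^{2}}{-23574} = 4 \left(- 15 \left(10 + 15\right)\right)^{2} \left(- \frac{1}{23574}\right) = 4 \left(\left(-15\right) 25\right)^{2} \left(- \frac{1}{23574}\right) = 4 \left(-375\right)^{2} \left(- \frac{1}{23574}\right) = 4 \cdot 140625 \left(- \frac{1}{23574}\right) = 562500 \left(- \frac{1}{23574}\right) = - \frac{93750}{3929}$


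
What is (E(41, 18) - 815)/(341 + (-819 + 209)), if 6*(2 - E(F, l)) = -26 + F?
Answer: 1631/538 ≈ 3.0316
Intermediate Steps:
E(F, l) = 19/3 - F/6 (E(F, l) = 2 - (-26 + F)/6 = 2 + (13/3 - F/6) = 19/3 - F/6)
(E(41, 18) - 815)/(341 + (-819 + 209)) = ((19/3 - ⅙*41) - 815)/(341 + (-819 + 209)) = ((19/3 - 41/6) - 815)/(341 - 610) = (-½ - 815)/(-269) = -1631/2*(-1/269) = 1631/538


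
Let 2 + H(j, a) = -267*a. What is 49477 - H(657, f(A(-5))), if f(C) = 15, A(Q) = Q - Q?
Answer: 53484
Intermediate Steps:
A(Q) = 0
H(j, a) = -2 - 267*a
49477 - H(657, f(A(-5))) = 49477 - (-2 - 267*15) = 49477 - (-2 - 4005) = 49477 - 1*(-4007) = 49477 + 4007 = 53484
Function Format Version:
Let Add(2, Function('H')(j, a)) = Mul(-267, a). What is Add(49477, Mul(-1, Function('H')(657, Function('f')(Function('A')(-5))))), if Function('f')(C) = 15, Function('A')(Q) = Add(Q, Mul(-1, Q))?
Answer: 53484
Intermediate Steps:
Function('A')(Q) = 0
Function('H')(j, a) = Add(-2, Mul(-267, a))
Add(49477, Mul(-1, Function('H')(657, Function('f')(Function('A')(-5))))) = Add(49477, Mul(-1, Add(-2, Mul(-267, 15)))) = Add(49477, Mul(-1, Add(-2, -4005))) = Add(49477, Mul(-1, -4007)) = Add(49477, 4007) = 53484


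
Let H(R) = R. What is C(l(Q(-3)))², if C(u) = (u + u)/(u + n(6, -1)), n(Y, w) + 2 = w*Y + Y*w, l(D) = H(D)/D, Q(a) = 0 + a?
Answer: 4/169 ≈ 0.023669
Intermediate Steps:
Q(a) = a
l(D) = 1 (l(D) = D/D = 1)
n(Y, w) = -2 + 2*Y*w (n(Y, w) = -2 + (w*Y + Y*w) = -2 + (Y*w + Y*w) = -2 + 2*Y*w)
C(u) = 2*u/(-14 + u) (C(u) = (u + u)/(u + (-2 + 2*6*(-1))) = (2*u)/(u + (-2 - 12)) = (2*u)/(u - 14) = (2*u)/(-14 + u) = 2*u/(-14 + u))
C(l(Q(-3)))² = (2*1/(-14 + 1))² = (2*1/(-13))² = (2*1*(-1/13))² = (-2/13)² = 4/169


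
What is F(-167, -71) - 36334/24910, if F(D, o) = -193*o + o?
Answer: 169768393/12455 ≈ 13631.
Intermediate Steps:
F(D, o) = -192*o
F(-167, -71) - 36334/24910 = -192*(-71) - 36334/24910 = 13632 - 36334*1/24910 = 13632 - 18167/12455 = 169768393/12455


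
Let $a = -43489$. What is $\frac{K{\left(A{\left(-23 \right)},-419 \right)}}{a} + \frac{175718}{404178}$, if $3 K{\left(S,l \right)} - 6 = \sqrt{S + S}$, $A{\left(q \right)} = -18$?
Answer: $\frac{3820495873}{8788648521} - \frac{2 i}{43489} \approx 0.43471 - 4.5989 \cdot 10^{-5} i$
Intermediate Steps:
$K{\left(S,l \right)} = 2 + \frac{\sqrt{2} \sqrt{S}}{3}$ ($K{\left(S,l \right)} = 2 + \frac{\sqrt{S + S}}{3} = 2 + \frac{\sqrt{2 S}}{3} = 2 + \frac{\sqrt{2} \sqrt{S}}{3}$)
$\frac{K{\left(A{\left(-23 \right)},-419 \right)}}{a} + \frac{175718}{404178} = \frac{2 + \frac{\sqrt{2} \sqrt{-18}}{3}}{-43489} + \frac{175718}{404178} = \left(2 + \frac{\sqrt{2} \cdot 3 i \sqrt{2}}{3}\right) \left(- \frac{1}{43489}\right) + 175718 \cdot \frac{1}{404178} = \left(2 + 2 i\right) \left(- \frac{1}{43489}\right) + \frac{87859}{202089} = \left(- \frac{2}{43489} - \frac{2 i}{43489}\right) + \frac{87859}{202089} = \frac{3820495873}{8788648521} - \frac{2 i}{43489}$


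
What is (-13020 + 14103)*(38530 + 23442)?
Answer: 67115676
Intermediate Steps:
(-13020 + 14103)*(38530 + 23442) = 1083*61972 = 67115676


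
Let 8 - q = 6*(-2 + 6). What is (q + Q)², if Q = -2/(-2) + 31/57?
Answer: 678976/3249 ≈ 208.98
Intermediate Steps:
Q = 88/57 (Q = -2*(-½) + 31*(1/57) = 1 + 31/57 = 88/57 ≈ 1.5439)
q = -16 (q = 8 - 6*(-2 + 6) = 8 - 6*4 = 8 - 1*24 = 8 - 24 = -16)
(q + Q)² = (-16 + 88/57)² = (-824/57)² = 678976/3249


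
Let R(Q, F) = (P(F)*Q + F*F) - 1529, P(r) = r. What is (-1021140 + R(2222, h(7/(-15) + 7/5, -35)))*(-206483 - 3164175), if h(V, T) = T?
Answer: 3705074462812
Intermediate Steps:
R(Q, F) = -1529 + F² + F*Q (R(Q, F) = (F*Q + F*F) - 1529 = (F*Q + F²) - 1529 = (F² + F*Q) - 1529 = -1529 + F² + F*Q)
(-1021140 + R(2222, h(7/(-15) + 7/5, -35)))*(-206483 - 3164175) = (-1021140 + (-1529 + (-35)² - 35*2222))*(-206483 - 3164175) = (-1021140 + (-1529 + 1225 - 77770))*(-3370658) = (-1021140 - 78074)*(-3370658) = -1099214*(-3370658) = 3705074462812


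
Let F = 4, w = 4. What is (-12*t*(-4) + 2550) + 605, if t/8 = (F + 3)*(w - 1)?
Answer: 11219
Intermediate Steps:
t = 168 (t = 8*((4 + 3)*(4 - 1)) = 8*(7*3) = 8*21 = 168)
(-12*t*(-4) + 2550) + 605 = (-12*168*(-4) + 2550) + 605 = (-2016*(-4) + 2550) + 605 = (8064 + 2550) + 605 = 10614 + 605 = 11219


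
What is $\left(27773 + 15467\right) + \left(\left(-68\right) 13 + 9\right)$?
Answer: $42365$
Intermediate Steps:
$\left(27773 + 15467\right) + \left(\left(-68\right) 13 + 9\right) = 43240 + \left(-884 + 9\right) = 43240 - 875 = 42365$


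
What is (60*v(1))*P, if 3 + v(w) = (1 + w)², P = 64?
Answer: 3840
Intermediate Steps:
v(w) = -3 + (1 + w)²
(60*v(1))*P = (60*(-3 + (1 + 1)²))*64 = (60*(-3 + 2²))*64 = (60*(-3 + 4))*64 = (60*1)*64 = 60*64 = 3840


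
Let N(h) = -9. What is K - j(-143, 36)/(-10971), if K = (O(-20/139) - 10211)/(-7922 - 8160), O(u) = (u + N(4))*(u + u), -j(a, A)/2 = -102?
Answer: 742420635283/1136304217554 ≈ 0.65336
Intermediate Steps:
j(a, A) = 204 (j(a, A) = -2*(-102) = 204)
O(u) = 2*u*(-9 + u) (O(u) = (u - 9)*(u + u) = (-9 + u)*(2*u) = 2*u*(-9 + u))
K = 197235891/310720322 (K = (2*(-20/139)*(-9 - 20/139) - 10211)/(-7922 - 8160) = (2*(-20*1/139)*(-9 - 20*1/139) - 10211)/(-16082) = (2*(-20/139)*(-9 - 20/139) - 10211)*(-1/16082) = (2*(-20/139)*(-1271/139) - 10211)*(-1/16082) = (50840/19321 - 10211)*(-1/16082) = -197235891/19321*(-1/16082) = 197235891/310720322 ≈ 0.63477)
K - j(-143, 36)/(-10971) = 197235891/310720322 - 204/(-10971) = 197235891/310720322 - 204*(-1)/10971 = 197235891/310720322 - 1*(-68/3657) = 197235891/310720322 + 68/3657 = 742420635283/1136304217554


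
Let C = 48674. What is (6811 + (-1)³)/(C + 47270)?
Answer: 3405/47972 ≈ 0.070979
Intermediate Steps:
(6811 + (-1)³)/(C + 47270) = (6811 + (-1)³)/(48674 + 47270) = (6811 - 1)/95944 = 6810*(1/95944) = 3405/47972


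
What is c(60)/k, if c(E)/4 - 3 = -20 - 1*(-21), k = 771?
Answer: 16/771 ≈ 0.020752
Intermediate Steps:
c(E) = 16 (c(E) = 12 + 4*(-20 - 1*(-21)) = 12 + 4*(-20 + 21) = 12 + 4*1 = 12 + 4 = 16)
c(60)/k = 16/771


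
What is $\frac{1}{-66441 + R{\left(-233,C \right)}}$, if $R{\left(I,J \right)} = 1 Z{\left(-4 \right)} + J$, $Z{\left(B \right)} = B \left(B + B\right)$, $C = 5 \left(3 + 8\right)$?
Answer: $- \frac{1}{66354} \approx -1.5071 \cdot 10^{-5}$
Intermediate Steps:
$C = 55$ ($C = 5 \cdot 11 = 55$)
$Z{\left(B \right)} = 2 B^{2}$ ($Z{\left(B \right)} = B 2 B = 2 B^{2}$)
$R{\left(I,J \right)} = 32 + J$ ($R{\left(I,J \right)} = 1 \cdot 2 \left(-4\right)^{2} + J = 1 \cdot 2 \cdot 16 + J = 1 \cdot 32 + J = 32 + J$)
$\frac{1}{-66441 + R{\left(-233,C \right)}} = \frac{1}{-66441 + \left(32 + 55\right)} = \frac{1}{-66441 + 87} = \frac{1}{-66354} = - \frac{1}{66354}$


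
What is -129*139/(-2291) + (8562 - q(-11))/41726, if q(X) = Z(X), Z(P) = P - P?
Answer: 383902224/47797133 ≈ 8.0319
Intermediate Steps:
Z(P) = 0
q(X) = 0
-129*139/(-2291) + (8562 - q(-11))/41726 = -129*139/(-2291) + (8562 - 1*0)/41726 = -17931*(-1/2291) + (8562 + 0)*(1/41726) = 17931/2291 + 8562*(1/41726) = 17931/2291 + 4281/20863 = 383902224/47797133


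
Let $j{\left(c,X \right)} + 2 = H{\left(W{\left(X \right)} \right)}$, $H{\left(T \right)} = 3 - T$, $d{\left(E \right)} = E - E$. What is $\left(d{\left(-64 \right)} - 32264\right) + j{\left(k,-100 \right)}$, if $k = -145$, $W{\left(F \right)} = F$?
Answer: $-32163$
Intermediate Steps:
$d{\left(E \right)} = 0$
$j{\left(c,X \right)} = 1 - X$ ($j{\left(c,X \right)} = -2 - \left(-3 + X\right) = 1 - X$)
$\left(d{\left(-64 \right)} - 32264\right) + j{\left(k,-100 \right)} = \left(0 - 32264\right) + \left(1 - -100\right) = -32264 + \left(1 + 100\right) = -32264 + 101 = -32163$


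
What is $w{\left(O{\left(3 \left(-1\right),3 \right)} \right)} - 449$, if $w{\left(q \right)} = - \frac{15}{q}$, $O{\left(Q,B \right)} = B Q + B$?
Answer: $- \frac{893}{2} \approx -446.5$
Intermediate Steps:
$O{\left(Q,B \right)} = B + B Q$
$w{\left(O{\left(3 \left(-1\right),3 \right)} \right)} - 449 = - \frac{15}{3 \left(1 + 3 \left(-1\right)\right)} - 449 = - \frac{15}{3 \left(1 - 3\right)} - 449 = - \frac{15}{3 \left(-2\right)} - 449 = - \frac{15}{-6} - 449 = \left(-15\right) \left(- \frac{1}{6}\right) - 449 = \frac{5}{2} - 449 = - \frac{893}{2}$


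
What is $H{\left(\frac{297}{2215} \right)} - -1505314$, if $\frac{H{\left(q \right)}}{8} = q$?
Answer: $\frac{3334272886}{2215} \approx 1.5053 \cdot 10^{6}$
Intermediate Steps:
$H{\left(q \right)} = 8 q$
$H{\left(\frac{297}{2215} \right)} - -1505314 = 8 \cdot \frac{297}{2215} - -1505314 = 8 \cdot 297 \cdot \frac{1}{2215} + 1505314 = 8 \cdot \frac{297}{2215} + 1505314 = \frac{2376}{2215} + 1505314 = \frac{3334272886}{2215}$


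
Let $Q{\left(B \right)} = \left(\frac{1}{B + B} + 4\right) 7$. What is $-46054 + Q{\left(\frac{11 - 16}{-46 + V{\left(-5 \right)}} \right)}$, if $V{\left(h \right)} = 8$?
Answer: $- \frac{229997}{5} \approx -45999.0$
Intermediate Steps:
$Q{\left(B \right)} = 28 + \frac{7}{2 B}$ ($Q{\left(B \right)} = \left(\frac{1}{2 B} + 4\right) 7 = \left(4 + \frac{1}{2 B}\right) 7 = 28 + \frac{7}{2 B}$)
$-46054 + Q{\left(\frac{11 - 16}{-46 + V{\left(-5 \right)}} \right)} = -46054 + \left(28 + \frac{7}{2 \frac{11 - 16}{-46 + 8}}\right) = -46054 + \left(28 + \frac{7}{2 \left(- \frac{5}{-38}\right)}\right) = -46054 + \left(28 + \frac{7}{2 \left(\left(-5\right) \left(- \frac{1}{38}\right)\right)}\right) = -46054 + \left(28 + \frac{7}{2 \cdot \frac{5}{38}}\right) = -46054 + \left(28 + \frac{7}{2} \cdot \frac{38}{5}\right) = -46054 + \left(28 + \frac{133}{5}\right) = -46054 + \frac{273}{5} = - \frac{229997}{5}$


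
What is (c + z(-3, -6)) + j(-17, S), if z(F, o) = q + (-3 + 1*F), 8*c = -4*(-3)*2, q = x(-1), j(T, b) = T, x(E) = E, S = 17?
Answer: -21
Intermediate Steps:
q = -1
c = 3 (c = (-4*(-3)*2)/8 = (12*2)/8 = (⅛)*24 = 3)
z(F, o) = -4 + F (z(F, o) = -1 + (-3 + 1*F) = -1 + (-3 + F) = -4 + F)
(c + z(-3, -6)) + j(-17, S) = (3 + (-4 - 3)) - 17 = (3 - 7) - 17 = -4 - 17 = -21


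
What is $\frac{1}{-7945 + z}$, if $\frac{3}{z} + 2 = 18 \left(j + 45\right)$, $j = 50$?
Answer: $- \frac{1708}{13570057} \approx -0.00012587$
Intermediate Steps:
$z = \frac{3}{1708}$ ($z = \frac{3}{-2 + 18 \left(50 + 45\right)} = \frac{3}{-2 + 18 \cdot 95} = \frac{3}{-2 + 1710} = \frac{3}{1708} \approx 0.0017564$)
$\frac{1}{-7945 + z} = \frac{1}{-7945 + \frac{3}{1708}} = \frac{1}{- \frac{13570057}{1708}} = - \frac{1708}{13570057}$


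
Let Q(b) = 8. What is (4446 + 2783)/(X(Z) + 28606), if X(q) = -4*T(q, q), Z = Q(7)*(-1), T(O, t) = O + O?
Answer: 7229/28670 ≈ 0.25215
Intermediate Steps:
T(O, t) = 2*O
Z = -8 (Z = 8*(-1) = -8)
X(q) = -8*q
(4446 + 2783)/(X(Z) + 28606) = (4446 + 2783)/(-8*(-8) + 28606) = 7229/(64 + 28606) = 7229/28670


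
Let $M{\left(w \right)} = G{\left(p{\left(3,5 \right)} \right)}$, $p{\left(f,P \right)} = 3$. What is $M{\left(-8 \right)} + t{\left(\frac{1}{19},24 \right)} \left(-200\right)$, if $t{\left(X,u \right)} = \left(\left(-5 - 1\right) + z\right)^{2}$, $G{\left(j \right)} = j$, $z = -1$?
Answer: $-9797$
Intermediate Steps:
$M{\left(w \right)} = 3$
$t{\left(X,u \right)} = 49$ ($t{\left(X,u \right)} = \left(\left(-5 - 1\right) - 1\right)^{2} = \left(-6 - 1\right)^{2} = \left(-7\right)^{2} = 49$)
$M{\left(-8 \right)} + t{\left(\frac{1}{19},24 \right)} \left(-200\right) = 3 + 49 \left(-200\right) = 3 - 9800 = -9797$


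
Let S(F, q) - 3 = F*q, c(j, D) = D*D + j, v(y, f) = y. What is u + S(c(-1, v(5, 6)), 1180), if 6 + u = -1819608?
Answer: -1791291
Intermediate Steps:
u = -1819614 (u = -6 - 1819608 = -1819614)
c(j, D) = j + D² (c(j, D) = D² + j = j + D²)
S(F, q) = 3 + F*q
u + S(c(-1, v(5, 6)), 1180) = -1819614 + (3 + (-1 + 5²)*1180) = -1819614 + (3 + (-1 + 25)*1180) = -1819614 + (3 + 24*1180) = -1819614 + (3 + 28320) = -1819614 + 28323 = -1791291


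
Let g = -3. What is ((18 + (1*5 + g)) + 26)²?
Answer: 2116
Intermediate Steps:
((18 + (1*5 + g)) + 26)² = ((18 + (1*5 - 3)) + 26)² = ((18 + (5 - 3)) + 26)² = ((18 + 2) + 26)² = (20 + 26)² = 46² = 2116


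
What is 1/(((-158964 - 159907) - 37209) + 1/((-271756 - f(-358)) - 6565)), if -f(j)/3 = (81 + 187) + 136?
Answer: -277109/98672972721 ≈ -2.8084e-6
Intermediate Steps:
f(j) = -1212 (f(j) = -3*((81 + 187) + 136) = -3*(268 + 136) = -3*404 = -1212)
1/(((-158964 - 159907) - 37209) + 1/((-271756 - f(-358)) - 6565)) = 1/(((-158964 - 159907) - 37209) + 1/((-271756 - 1*(-1212)) - 6565)) = 1/((-318871 - 37209) + 1/((-271756 + 1212) - 6565)) = 1/(-356080 + 1/(-270544 - 6565)) = 1/(-356080 + 1/(-277109)) = 1/(-356080 - 1/277109) = 1/(-98672972721/277109) = -277109/98672972721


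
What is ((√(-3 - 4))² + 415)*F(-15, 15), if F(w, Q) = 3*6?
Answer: 7344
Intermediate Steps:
F(w, Q) = 18
((√(-3 - 4))² + 415)*F(-15, 15) = ((√(-3 - 4))² + 415)*18 = ((√(-7))² + 415)*18 = ((I*√7)² + 415)*18 = (-7 + 415)*18 = 408*18 = 7344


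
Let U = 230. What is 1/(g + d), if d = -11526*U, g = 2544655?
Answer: -1/106325 ≈ -9.4051e-6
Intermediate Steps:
d = -2650980 (d = -11526*230 = -2650980)
1/(g + d) = 1/(2544655 - 2650980) = 1/(-106325) = -1/106325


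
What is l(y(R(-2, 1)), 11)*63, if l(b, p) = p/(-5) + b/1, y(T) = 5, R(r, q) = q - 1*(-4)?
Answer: 882/5 ≈ 176.40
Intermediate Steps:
R(r, q) = 4 + q (R(r, q) = q + 4 = 4 + q)
l(b, p) = b - p/5 (l(b, p) = p*(-⅕) + b*1 = -p/5 + b = b - p/5)
l(y(R(-2, 1)), 11)*63 = (5 - ⅕*11)*63 = (5 - 11/5)*63 = (14/5)*63 = 882/5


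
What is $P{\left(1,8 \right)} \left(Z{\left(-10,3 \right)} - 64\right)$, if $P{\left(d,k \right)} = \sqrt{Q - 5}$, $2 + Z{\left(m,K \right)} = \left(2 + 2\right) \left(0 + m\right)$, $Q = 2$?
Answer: $- 106 i \sqrt{3} \approx - 183.6 i$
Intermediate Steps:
$Z{\left(m,K \right)} = -2 + 4 m$ ($Z{\left(m,K \right)} = -2 + \left(2 + 2\right) \left(0 + m\right) = -2 + 4 m$)
$P{\left(d,k \right)} = i \sqrt{3}$ ($P{\left(d,k \right)} = \sqrt{2 - 5} = \sqrt{-3} = i \sqrt{3}$)
$P{\left(1,8 \right)} \left(Z{\left(-10,3 \right)} - 64\right) = i \sqrt{3} \left(\left(-2 + 4 \left(-10\right)\right) - 64\right) = i \sqrt{3} \left(\left(-2 - 40\right) - 64\right) = i \sqrt{3} \left(-42 - 64\right) = i \sqrt{3} \left(-106\right) = - 106 i \sqrt{3}$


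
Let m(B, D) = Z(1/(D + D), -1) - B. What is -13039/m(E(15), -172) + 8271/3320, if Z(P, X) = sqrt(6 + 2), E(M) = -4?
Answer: -21636469/3320 + 13039*sqrt(2)/4 ≈ -1907.0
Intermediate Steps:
Z(P, X) = 2*sqrt(2) (Z(P, X) = sqrt(8) = 2*sqrt(2))
m(B, D) = -B + 2*sqrt(2) (m(B, D) = 2*sqrt(2) - B = -B + 2*sqrt(2))
-13039/m(E(15), -172) + 8271/3320 = -13039/(-1*(-4) + 2*sqrt(2)) + 8271/3320 = -13039/(4 + 2*sqrt(2)) + 8271*(1/3320) = -13039/(4 + 2*sqrt(2)) + 8271/3320 = 8271/3320 - 13039/(4 + 2*sqrt(2))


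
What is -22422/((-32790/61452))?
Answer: 229646124/5465 ≈ 42021.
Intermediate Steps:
-22422/((-32790/61452)) = -22422/((-32790*1/61452)) = -22422/(-5465/10242) = -22422*(-10242/5465) = 229646124/5465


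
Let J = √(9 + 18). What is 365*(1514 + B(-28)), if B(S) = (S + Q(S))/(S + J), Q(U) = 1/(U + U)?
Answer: 837224225/1514 + 1718055*√3/42392 ≈ 5.5306e+5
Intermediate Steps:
J = 3*√3 (J = √27 = 3*√3 ≈ 5.1962)
Q(U) = 1/(2*U)
B(S) = (S + 1/(2*S))/(S + 3*√3)
365*(1514 + B(-28)) = 365*(1514 + (½ + (-28)²)/((-28)*(-28 + 3*√3))) = 365*(1514 - (½ + 784)/(28*(-28 + 3*√3))) = 365*(1514 - 1/28*1569/2/(-28 + 3*√3)) = 365*(1514 - 1569/(56*(-28 + 3*√3))) = 552610 - 572685/(56*(-28 + 3*√3))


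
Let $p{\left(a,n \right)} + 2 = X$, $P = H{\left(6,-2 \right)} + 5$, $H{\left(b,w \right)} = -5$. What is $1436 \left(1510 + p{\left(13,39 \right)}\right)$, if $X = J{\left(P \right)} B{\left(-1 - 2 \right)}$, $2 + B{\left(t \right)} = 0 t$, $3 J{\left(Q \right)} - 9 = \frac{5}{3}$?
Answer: $\frac{19397488}{9} \approx 2.1553 \cdot 10^{6}$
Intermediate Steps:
$P = 0$ ($P = -5 + 5 = 0$)
$J{\left(Q \right)} = \frac{32}{9}$ ($J{\left(Q \right)} = 3 + \frac{5 \cdot \frac{1}{3}}{3} = 3 + \frac{1}{3} \cdot \frac{5}{3} = 3 + \frac{5}{9} = \frac{32}{9}$)
$B{\left(t \right)} = -2$ ($B{\left(t \right)} = -2 + 0 t = -2 + 0 = -2$)
$X = - \frac{64}{9}$ ($X = \frac{32}{9} \left(-2\right) = - \frac{64}{9} \approx -7.1111$)
$p{\left(a,n \right)} = - \frac{82}{9}$ ($p{\left(a,n \right)} = -2 - \frac{64}{9} = - \frac{82}{9}$)
$1436 \left(1510 + p{\left(13,39 \right)}\right) = 1436 \left(1510 - \frac{82}{9}\right) = 1436 \cdot \frac{13508}{9} = \frac{19397488}{9}$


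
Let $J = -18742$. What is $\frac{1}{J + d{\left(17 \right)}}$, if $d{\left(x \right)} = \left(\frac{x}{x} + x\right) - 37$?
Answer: $- \frac{1}{18761} \approx -5.3302 \cdot 10^{-5}$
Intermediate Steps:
$d{\left(x \right)} = -36 + x$ ($d{\left(x \right)} = \left(1 + x\right) - 37 = -36 + x$)
$\frac{1}{J + d{\left(17 \right)}} = \frac{1}{-18742 + \left(-36 + 17\right)} = \frac{1}{-18742 - 19} = \frac{1}{-18761} = - \frac{1}{18761}$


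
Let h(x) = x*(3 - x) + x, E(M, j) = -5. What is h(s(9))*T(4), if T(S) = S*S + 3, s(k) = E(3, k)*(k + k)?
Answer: -160740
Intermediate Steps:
s(k) = -10*k (s(k) = -5*(k + k) = -10*k)
h(x) = x + x*(3 - x)
T(S) = 3 + S² (T(S) = S² + 3 = 3 + S²)
h(s(9))*T(4) = ((-10*9)*(4 - (-10)*9))*(3 + 4²) = (-90*(4 - 1*(-90)))*(3 + 16) = -90*(4 + 90)*19 = -90*94*19 = -8460*19 = -160740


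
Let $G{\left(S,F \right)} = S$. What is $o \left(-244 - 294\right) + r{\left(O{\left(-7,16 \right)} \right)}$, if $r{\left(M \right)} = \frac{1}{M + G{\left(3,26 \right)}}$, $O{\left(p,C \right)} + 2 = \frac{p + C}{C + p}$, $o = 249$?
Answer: $- \frac{267923}{2} \approx -1.3396 \cdot 10^{5}$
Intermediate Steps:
$O{\left(p,C \right)} = -1$ ($O{\left(p,C \right)} = -2 + \frac{p + C}{C + p} = -2 + \frac{C + p}{C + p} = -2 + 1 = -1$)
$r{\left(M \right)} = \frac{1}{3 + M}$ ($r{\left(M \right)} = \frac{1}{M + 3} = \frac{1}{3 + M}$)
$o \left(-244 - 294\right) + r{\left(O{\left(-7,16 \right)} \right)} = 249 \left(-244 - 294\right) + \frac{1}{3 - 1} = 249 \left(-538\right) + \frac{1}{2} = -133962 + \frac{1}{2} = - \frac{267923}{2}$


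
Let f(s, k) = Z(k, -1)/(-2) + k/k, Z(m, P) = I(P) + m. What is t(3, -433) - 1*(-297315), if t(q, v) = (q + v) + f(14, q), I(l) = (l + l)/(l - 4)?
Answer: 2968843/10 ≈ 2.9688e+5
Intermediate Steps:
I(l) = 2*l/(-4 + l) (I(l) = (2*l)/(-4 + l) = 2*l/(-4 + l))
Z(m, P) = m + 2*P/(-4 + P) (Z(m, P) = 2*P/(-4 + P) + m = m + 2*P/(-4 + P))
f(s, k) = 4/5 - k/2 (f(s, k) = ((2*(-1) + k*(-4 - 1))/(-4 - 1))/(-2) + k/k = ((-2 + k*(-5))/(-5))*(-1/2) + 1 = -(-2 - 5*k)/5*(-1/2) + 1 = (2/5 + k)*(-1/2) + 1 = (-1/5 - k/2) + 1 = 4/5 - k/2)
t(q, v) = 4/5 + v + q/2 (t(q, v) = (q + v) + (4/5 - q/2) = 4/5 + v + q/2)
t(3, -433) - 1*(-297315) = (4/5 - 433 + (1/2)*3) - 1*(-297315) = (4/5 - 433 + 3/2) + 297315 = -4307/10 + 297315 = 2968843/10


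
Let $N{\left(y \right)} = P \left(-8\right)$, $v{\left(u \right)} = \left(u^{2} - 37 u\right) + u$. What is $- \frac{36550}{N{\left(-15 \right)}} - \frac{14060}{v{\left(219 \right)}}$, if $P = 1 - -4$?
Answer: $\frac{146425195}{160308} \approx 913.4$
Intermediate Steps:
$P = 5$ ($P = 1 + 4 = 5$)
$v{\left(u \right)} = u^{2} - 36 u$
$N{\left(y \right)} = -40$ ($N{\left(y \right)} = 5 \left(-8\right) = -40$)
$- \frac{36550}{N{\left(-15 \right)}} - \frac{14060}{v{\left(219 \right)}} = - \frac{36550}{-40} - \frac{14060}{219 \left(-36 + 219\right)} = \left(-36550\right) \left(- \frac{1}{40}\right) - \frac{14060}{219 \cdot 183} = \frac{3655}{4} - \frac{14060}{40077} = \frac{146425195}{160308}$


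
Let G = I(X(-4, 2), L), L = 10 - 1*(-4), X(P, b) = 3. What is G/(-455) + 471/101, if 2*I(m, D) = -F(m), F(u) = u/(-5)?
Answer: 2142747/459550 ≈ 4.6627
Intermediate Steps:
F(u) = -u/5 (F(u) = u*(-⅕) = -u/5)
L = 14 (L = 10 + 4 = 14)
I(m, D) = m/10 (I(m, D) = (-(-1)*m/5)/2 = (m/5)/2 = m/10)
G = 3/10 (G = (⅒)*3 = 3/10 ≈ 0.30000)
G/(-455) + 471/101 = (3/10)/(-455) + 471/101 = (3/10)*(-1/455) + 471*(1/101) = -3/4550 + 471/101 = 2142747/459550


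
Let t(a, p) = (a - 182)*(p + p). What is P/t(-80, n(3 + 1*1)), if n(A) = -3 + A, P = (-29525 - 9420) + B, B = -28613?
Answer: 33779/262 ≈ 128.93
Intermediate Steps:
P = -67558 (P = (-29525 - 9420) - 28613 = -38945 - 28613 = -67558)
t(a, p) = 2*p*(-182 + a) (t(a, p) = (-182 + a)*(2*p) = 2*p*(-182 + a))
P/t(-80, n(3 + 1*1)) = -67558*1/(2*(-182 - 80)*(-3 + (3 + 1*1))) = -67558*(-1/(524*(-3 + (3 + 1)))) = -67558*(-1/(524*(-3 + 4))) = -67558/(2*1*(-262)) = -67558/(-524) = -67558*(-1/524) = 33779/262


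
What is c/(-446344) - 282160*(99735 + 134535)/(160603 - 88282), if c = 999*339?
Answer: -9834695799294327/10760014808 ≈ -9.1400e+5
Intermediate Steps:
c = 338661
c/(-446344) - 282160*(99735 + 134535)/(160603 - 88282) = 338661/(-446344) - 282160*(99735 + 134535)/(160603 - 88282) = 338661*(-1/446344) - 282160/(72321/234270) = -338661/446344 - 282160/(72321*(1/234270)) = -338661/446344 - 282160/24107/78090 = -338661/446344 - 282160*78090/24107 = -338661/446344 - 22033874400/24107 = -9834695799294327/10760014808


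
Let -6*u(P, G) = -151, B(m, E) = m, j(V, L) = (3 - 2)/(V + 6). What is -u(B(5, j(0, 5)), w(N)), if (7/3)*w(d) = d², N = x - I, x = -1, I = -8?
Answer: -151/6 ≈ -25.167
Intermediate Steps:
j(V, L) = 1/(6 + V)
N = 7 (N = -1 - 1*(-8) = -1 + 8 = 7)
w(d) = 3*d²/7
u(P, G) = 151/6 (u(P, G) = -⅙*(-151) = 151/6)
-u(B(5, j(0, 5)), w(N)) = -1*151/6 = -151/6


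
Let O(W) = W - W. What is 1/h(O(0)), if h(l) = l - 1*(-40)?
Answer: 1/40 ≈ 0.025000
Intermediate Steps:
O(W) = 0
h(l) = 40 + l (h(l) = l + 40 = 40 + l)
1/h(O(0)) = 1/(40 + 0) = 1/40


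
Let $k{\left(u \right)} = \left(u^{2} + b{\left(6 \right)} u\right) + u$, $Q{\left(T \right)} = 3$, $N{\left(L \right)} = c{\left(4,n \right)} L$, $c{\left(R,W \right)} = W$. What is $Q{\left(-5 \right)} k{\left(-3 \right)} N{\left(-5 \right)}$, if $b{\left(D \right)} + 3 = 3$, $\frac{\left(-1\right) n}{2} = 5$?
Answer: $900$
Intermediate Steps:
$n = -10$ ($n = \left(-2\right) 5 = -10$)
$b{\left(D \right)} = 0$ ($b{\left(D \right)} = -3 + 3 = 0$)
$N{\left(L \right)} = - 10 L$
$k{\left(u \right)} = u + u^{2}$ ($k{\left(u \right)} = \left(u^{2} + 0 u\right) + u = \left(u^{2} + 0\right) + u = u^{2} + u = u + u^{2}$)
$Q{\left(-5 \right)} k{\left(-3 \right)} N{\left(-5 \right)} = 3 \left(- 3 \left(1 - 3\right)\right) \left(\left(-10\right) \left(-5\right)\right) = 3 \left(\left(-3\right) \left(-2\right)\right) 50 = 3 \cdot 6 \cdot 50 = 18 \cdot 50 = 900$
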